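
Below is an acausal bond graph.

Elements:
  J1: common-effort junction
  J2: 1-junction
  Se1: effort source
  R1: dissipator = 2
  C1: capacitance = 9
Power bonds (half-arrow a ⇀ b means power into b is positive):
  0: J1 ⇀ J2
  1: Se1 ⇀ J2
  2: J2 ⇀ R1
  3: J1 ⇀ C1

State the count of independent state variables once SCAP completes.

bond 1 stroke at J2  (Se1: effort source, stroke at far end)
bond 3 stroke at J1  (prefer integral on C1)
bond 0 stroke at J2  (0-jn J1 has e-setter on 3)
bond 2 stroke at R1  (closing 1-jn rule on J2)

1  (C1 all integral)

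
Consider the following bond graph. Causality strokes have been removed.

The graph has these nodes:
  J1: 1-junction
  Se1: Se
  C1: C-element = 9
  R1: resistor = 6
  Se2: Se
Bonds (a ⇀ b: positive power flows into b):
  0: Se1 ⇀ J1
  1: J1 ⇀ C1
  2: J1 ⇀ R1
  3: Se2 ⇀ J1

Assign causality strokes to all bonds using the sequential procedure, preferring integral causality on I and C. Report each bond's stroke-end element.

β0 |J1  (source Se1 imposes e)
β3 |J1  (Se2 fixes effort; stroke away)
β1 |J1  (C1 integral (e out))
β2 |R1  (J1: last free bond brings flow in)

bond 0 stroke→J1
bond 1 stroke→J1
bond 2 stroke→R1
bond 3 stroke→J1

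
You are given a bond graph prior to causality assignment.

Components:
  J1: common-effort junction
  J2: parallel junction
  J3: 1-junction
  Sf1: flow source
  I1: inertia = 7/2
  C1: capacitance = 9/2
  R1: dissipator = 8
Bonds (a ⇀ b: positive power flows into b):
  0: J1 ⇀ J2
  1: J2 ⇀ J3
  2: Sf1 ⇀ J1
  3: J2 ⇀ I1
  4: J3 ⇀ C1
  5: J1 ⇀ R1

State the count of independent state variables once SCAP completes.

b2 |Sf1  (Sf1 (Sf) sets flow on bond)
b3 |I1  (I1 integral (f out))
b4 |J3  (prefer integral on C1)
b1 |J2  (closing 1-jn rule on J3)
b0 |J1  (0-jn J2 has e-setter on 1)
b5 |R1  (0-jn J1 has e-setter on 0)

2  (C1, I1 all integral)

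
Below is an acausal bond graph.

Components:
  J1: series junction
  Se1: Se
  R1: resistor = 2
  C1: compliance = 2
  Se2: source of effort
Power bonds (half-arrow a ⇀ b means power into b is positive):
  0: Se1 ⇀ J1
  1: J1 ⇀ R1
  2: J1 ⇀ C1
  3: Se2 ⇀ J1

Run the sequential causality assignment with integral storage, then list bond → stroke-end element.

#0 stroke→J1
#1 stroke→R1
#2 stroke→J1
#3 stroke→J1

β0 |J1  (Se1 (Se) sets effort on bond)
β3 |J1  (Se2 fixes effort; stroke away)
β2 |J1  (C1: C, integral causality)
β1 |R1  (closing 1-jn rule on J1)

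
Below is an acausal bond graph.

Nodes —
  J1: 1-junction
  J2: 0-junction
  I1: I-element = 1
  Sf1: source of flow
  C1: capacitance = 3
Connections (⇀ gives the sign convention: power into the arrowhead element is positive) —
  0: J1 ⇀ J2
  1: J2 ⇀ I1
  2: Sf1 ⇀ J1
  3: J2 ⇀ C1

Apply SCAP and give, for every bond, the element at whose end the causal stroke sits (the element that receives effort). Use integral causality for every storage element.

β2 →Sf1  (source Sf1 imposes f)
β0 →J1  (common-f at J1 fixed by 2)
β1 →I1  (I1: I, integral causality)
β3 →J2  (J2: last free bond brings effort in)

b0 |J1
b1 |I1
b2 |Sf1
b3 |J2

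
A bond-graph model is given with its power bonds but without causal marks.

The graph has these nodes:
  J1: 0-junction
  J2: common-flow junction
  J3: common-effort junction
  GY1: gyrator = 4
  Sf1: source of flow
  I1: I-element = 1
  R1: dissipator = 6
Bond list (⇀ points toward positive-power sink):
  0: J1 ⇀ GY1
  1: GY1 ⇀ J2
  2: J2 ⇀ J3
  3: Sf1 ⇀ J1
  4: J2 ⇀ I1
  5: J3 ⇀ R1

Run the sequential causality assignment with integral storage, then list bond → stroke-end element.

b0 |J1
b1 |J2
b2 |J2
b3 |Sf1
b4 |I1
b5 |J3

β3 |Sf1  (source Sf1 imposes f)
β0 |J1  (J1 needs exactly one e-in)
β1 |J2  (GY1: gyrator matches bond 0)
β4 |I1  (I1 outputs flow p/I1)
β2 |J2  (common-f at J2 fixed by 4)
β5 |J3  (closing 0-jn rule on J3)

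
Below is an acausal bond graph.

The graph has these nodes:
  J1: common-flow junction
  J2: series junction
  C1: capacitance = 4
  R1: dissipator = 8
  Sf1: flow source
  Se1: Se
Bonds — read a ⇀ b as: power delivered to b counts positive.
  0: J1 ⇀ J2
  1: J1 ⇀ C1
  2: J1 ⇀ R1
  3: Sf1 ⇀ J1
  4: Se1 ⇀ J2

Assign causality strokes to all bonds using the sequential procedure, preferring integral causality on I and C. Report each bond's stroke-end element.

b3 stroke→Sf1  (Sf1: flow source, stroke at near end)
b4 stroke→J2  (source Se1 imposes e)
b0 stroke→J1  (common-f at J1 fixed by 3)
b1 stroke→J1  (J1 flow already set via bond 3)
b2 stroke→J1  (J1 flow already set via bond 3)

β0 →J1
β1 →J1
β2 →J1
β3 →Sf1
β4 →J2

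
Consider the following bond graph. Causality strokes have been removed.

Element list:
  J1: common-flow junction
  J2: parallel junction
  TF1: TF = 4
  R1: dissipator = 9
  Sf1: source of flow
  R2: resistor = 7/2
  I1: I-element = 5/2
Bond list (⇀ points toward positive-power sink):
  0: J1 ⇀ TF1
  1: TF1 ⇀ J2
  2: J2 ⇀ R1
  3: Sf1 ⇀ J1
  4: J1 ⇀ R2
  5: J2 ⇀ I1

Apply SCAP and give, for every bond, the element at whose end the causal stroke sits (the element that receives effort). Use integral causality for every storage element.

β0 stroke→J1
β1 stroke→TF1
β2 stroke→J2
β3 stroke→Sf1
β4 stroke→J1
β5 stroke→I1

b3 stroke at Sf1  (Sf1 fixes flow; stroke at Sf1)
b0 stroke at J1  (common-f at J1 fixed by 3)
b4 stroke at J1  (common-f at J1 fixed by 3)
b1 stroke at TF1  (TF1 one-in-one-out from 0)
b5 stroke at I1  (prefer integral on I1)
b2 stroke at J2  (J2 needs exactly one e-in)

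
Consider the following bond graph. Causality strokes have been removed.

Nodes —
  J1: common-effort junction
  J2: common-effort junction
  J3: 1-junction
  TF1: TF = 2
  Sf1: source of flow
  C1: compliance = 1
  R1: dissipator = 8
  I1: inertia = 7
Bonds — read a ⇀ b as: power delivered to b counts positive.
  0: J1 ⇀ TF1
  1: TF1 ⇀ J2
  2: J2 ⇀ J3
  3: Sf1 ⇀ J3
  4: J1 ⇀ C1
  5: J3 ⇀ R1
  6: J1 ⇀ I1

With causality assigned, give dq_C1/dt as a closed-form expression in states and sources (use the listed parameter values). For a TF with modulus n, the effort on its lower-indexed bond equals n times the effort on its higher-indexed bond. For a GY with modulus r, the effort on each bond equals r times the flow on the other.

dq_C1/dt = -F_Sf1/2 - p_I1/7

b3 →Sf1  (Sf1: flow source, stroke at near end)
b2 →J3  (common-f at J3 fixed by 3)
b5 →J3  (J3: bond 3 brought flow, rest push out)
b1 →J2  (only one effort-in slot at J2)
b0 →TF1  (TF TF1: opposite of bond 1)
b4 →J1  (prefer integral on C1)
b6 →I1  (J1: bond 4 brought effort, rest push out)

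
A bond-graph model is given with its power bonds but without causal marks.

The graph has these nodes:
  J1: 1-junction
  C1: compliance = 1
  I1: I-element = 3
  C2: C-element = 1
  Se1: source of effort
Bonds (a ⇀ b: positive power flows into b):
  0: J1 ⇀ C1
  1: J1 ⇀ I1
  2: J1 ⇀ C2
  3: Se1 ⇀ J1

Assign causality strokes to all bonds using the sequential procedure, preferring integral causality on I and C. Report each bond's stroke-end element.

bond 3 |J1  (source Se1 imposes e)
bond 0 |J1  (C1 outputs effort q/C1)
bond 1 |I1  (prefer integral on I1)
bond 2 |J1  (J1 flow already set via bond 1)

#0 →J1
#1 →I1
#2 →J1
#3 →J1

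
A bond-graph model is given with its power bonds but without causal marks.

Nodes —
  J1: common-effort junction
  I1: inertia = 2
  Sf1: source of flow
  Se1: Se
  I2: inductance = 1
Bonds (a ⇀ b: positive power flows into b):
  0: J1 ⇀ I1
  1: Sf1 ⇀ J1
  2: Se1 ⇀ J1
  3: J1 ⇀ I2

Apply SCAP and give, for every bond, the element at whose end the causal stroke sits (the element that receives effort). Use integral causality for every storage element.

b1 |Sf1  (Sf1 fixes flow; stroke at Sf1)
b2 |J1  (Se1: effort source, stroke at far end)
b0 |I1  (0-jn J1 has e-setter on 2)
b3 |I2  (common-e at J1 fixed by 2)

bond 0 |I1
bond 1 |Sf1
bond 2 |J1
bond 3 |I2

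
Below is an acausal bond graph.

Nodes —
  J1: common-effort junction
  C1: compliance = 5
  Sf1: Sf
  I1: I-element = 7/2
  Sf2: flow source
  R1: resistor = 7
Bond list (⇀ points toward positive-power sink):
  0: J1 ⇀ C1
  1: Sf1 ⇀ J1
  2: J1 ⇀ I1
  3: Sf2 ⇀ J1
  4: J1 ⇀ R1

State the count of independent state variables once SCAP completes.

2  (C1, I1 all integral)

bond 1 stroke→Sf1  (Sf1 (Sf) sets flow on bond)
bond 3 stroke→Sf2  (Sf2 fixes flow; stroke at Sf2)
bond 0 stroke→J1  (C1 integral (e out))
bond 2 stroke→I1  (J1: bond 0 brought effort, rest push out)
bond 4 stroke→R1  (J1 effort already set via bond 0)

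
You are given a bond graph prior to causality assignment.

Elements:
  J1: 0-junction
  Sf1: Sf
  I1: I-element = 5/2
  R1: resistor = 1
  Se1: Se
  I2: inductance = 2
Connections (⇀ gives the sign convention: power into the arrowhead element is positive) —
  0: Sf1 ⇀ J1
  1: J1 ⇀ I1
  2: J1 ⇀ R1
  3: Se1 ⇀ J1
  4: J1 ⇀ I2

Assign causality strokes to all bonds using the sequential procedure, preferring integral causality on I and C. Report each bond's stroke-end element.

β0 →Sf1  (source Sf1 imposes f)
β3 →J1  (source Se1 imposes e)
β1 →I1  (0-jn J1 has e-setter on 3)
β2 →R1  (J1: bond 3 brought effort, rest push out)
β4 →I2  (0-jn J1 has e-setter on 3)

#0 stroke at Sf1
#1 stroke at I1
#2 stroke at R1
#3 stroke at J1
#4 stroke at I2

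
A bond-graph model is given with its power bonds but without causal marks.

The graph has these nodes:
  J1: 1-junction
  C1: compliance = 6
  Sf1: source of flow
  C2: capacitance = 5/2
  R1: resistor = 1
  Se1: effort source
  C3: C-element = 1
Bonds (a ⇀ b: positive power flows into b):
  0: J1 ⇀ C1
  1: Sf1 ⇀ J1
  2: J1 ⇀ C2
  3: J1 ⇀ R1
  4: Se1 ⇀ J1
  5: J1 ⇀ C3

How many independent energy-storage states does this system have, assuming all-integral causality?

3  (C1, C2, C3 all integral)

bond 1 stroke→Sf1  (Sf1 (Sf) sets flow on bond)
bond 4 stroke→J1  (source Se1 imposes e)
bond 0 stroke→J1  (1-jn J1 has f-setter on 1)
bond 2 stroke→J1  (common-f at J1 fixed by 1)
bond 3 stroke→J1  (1-jn J1 has f-setter on 1)
bond 5 stroke→J1  (1-jn J1 has f-setter on 1)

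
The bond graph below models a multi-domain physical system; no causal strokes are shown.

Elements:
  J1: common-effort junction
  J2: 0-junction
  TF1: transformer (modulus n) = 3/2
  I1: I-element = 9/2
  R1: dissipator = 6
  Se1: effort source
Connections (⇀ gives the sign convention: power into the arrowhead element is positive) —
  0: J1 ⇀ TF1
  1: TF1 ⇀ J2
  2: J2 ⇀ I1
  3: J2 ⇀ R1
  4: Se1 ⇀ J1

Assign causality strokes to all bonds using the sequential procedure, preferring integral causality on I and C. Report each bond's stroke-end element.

bond 4 stroke at J1  (source Se1 imposes e)
bond 0 stroke at TF1  (common-e at J1 fixed by 4)
bond 1 stroke at J2  (TF TF1: opposite of bond 0)
bond 2 stroke at I1  (J2 effort already set via bond 1)
bond 3 stroke at R1  (common-e at J2 fixed by 1)

b0 |TF1
b1 |J2
b2 |I1
b3 |R1
b4 |J1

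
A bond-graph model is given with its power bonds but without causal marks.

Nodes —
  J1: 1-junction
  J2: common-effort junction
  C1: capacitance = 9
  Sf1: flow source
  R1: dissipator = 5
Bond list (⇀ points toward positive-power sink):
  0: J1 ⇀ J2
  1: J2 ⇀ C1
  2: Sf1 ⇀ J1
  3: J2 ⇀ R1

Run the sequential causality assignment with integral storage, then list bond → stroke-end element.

b0 →J1
b1 →J2
b2 →Sf1
b3 →R1

β2 |Sf1  (Sf1 fixes flow; stroke at Sf1)
β0 |J1  (J1: bond 2 brought flow, rest push out)
β1 |J2  (C1: C, integral causality)
β3 |R1  (0-jn J2 has e-setter on 1)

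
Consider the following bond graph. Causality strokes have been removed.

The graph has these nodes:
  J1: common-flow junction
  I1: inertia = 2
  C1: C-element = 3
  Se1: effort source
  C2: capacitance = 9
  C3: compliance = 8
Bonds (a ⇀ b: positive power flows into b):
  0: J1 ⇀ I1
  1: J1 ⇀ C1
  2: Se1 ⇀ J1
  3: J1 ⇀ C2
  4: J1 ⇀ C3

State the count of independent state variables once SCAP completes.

4  (C1, C2, C3, I1 all integral)

b2 |J1  (source Se1 imposes e)
b0 |I1  (I1 outputs flow p/I1)
b1 |J1  (J1: bond 0 brought flow, rest push out)
b3 |J1  (common-f at J1 fixed by 0)
b4 |J1  (1-jn J1 has f-setter on 0)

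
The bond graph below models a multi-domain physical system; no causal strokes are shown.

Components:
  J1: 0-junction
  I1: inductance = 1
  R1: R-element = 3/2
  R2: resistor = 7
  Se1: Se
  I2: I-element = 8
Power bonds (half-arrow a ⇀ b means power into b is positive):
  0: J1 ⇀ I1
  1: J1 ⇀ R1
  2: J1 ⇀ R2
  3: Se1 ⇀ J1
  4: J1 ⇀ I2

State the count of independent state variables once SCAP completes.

#3 |J1  (source Se1 imposes e)
#0 |I1  (J1: bond 3 brought effort, rest push out)
#1 |R1  (J1 effort already set via bond 3)
#2 |R2  (J1 effort already set via bond 3)
#4 |I2  (common-e at J1 fixed by 3)

2  (I1, I2 all integral)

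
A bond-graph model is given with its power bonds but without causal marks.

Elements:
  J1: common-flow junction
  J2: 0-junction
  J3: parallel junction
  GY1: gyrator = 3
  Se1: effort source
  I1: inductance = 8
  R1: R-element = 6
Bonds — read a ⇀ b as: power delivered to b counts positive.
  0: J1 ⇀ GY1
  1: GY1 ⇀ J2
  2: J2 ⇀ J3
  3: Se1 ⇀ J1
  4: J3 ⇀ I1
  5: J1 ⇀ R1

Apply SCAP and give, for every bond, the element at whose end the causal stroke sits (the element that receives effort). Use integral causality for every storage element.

bond 3 →J1  (Se1: effort source, stroke at far end)
bond 4 →I1  (I1 outputs flow p/I1)
bond 2 →J3  (J3: last free bond brings effort in)
bond 1 →J2  (J2: last free bond brings effort in)
bond 0 →J1  (GY1: gyrator matches bond 1)
bond 5 →R1  (J1: last free bond brings flow in)

#0 →J1
#1 →J2
#2 →J3
#3 →J1
#4 →I1
#5 →R1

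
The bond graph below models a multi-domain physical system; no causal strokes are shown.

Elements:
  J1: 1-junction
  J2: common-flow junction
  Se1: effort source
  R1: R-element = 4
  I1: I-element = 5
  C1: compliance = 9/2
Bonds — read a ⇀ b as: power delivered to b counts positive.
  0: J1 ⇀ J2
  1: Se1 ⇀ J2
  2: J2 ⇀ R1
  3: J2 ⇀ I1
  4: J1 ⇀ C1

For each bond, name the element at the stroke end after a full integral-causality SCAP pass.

#1 →J2  (Se1: effort source, stroke at far end)
#3 →I1  (prefer integral on I1)
#0 →J2  (1-jn J2 has f-setter on 3)
#2 →J2  (common-f at J2 fixed by 3)
#4 →J1  (1-jn J1 has f-setter on 0)

bond 0 stroke→J2
bond 1 stroke→J2
bond 2 stroke→J2
bond 3 stroke→I1
bond 4 stroke→J1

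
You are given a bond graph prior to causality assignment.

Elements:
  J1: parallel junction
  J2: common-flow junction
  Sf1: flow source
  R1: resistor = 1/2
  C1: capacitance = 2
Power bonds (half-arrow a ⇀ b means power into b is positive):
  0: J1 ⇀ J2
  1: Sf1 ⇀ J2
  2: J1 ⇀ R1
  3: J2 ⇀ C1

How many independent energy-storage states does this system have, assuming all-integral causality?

#1 →Sf1  (Sf1 fixes flow; stroke at Sf1)
#0 →J2  (J2 flow already set via bond 1)
#3 →J2  (common-f at J2 fixed by 1)
#2 →J1  (J1 needs exactly one e-in)

1  (C1 all integral)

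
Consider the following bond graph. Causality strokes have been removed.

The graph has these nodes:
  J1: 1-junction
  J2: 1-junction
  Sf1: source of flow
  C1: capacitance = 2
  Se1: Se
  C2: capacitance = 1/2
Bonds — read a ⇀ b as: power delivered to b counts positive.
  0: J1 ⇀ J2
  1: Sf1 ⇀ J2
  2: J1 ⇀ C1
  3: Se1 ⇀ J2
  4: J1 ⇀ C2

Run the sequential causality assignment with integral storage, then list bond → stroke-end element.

b0 stroke→J2
b1 stroke→Sf1
b2 stroke→J1
b3 stroke→J2
b4 stroke→J1

bond 1 stroke→Sf1  (Sf1 (Sf) sets flow on bond)
bond 3 stroke→J2  (source Se1 imposes e)
bond 0 stroke→J2  (1-jn J2 has f-setter on 1)
bond 2 stroke→J1  (1-jn J1 has f-setter on 0)
bond 4 stroke→J1  (J1 flow already set via bond 0)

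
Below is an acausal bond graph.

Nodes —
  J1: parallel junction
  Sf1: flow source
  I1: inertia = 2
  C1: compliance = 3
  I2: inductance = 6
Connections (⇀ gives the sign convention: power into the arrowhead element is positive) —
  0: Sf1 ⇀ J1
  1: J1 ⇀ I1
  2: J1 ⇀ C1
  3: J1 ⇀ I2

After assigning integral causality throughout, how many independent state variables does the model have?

bond 0 stroke→Sf1  (Sf1 fixes flow; stroke at Sf1)
bond 1 stroke→I1  (I1 integral (f out))
bond 2 stroke→J1  (C1: C, integral causality)
bond 3 stroke→I2  (0-jn J1 has e-setter on 2)

3  (C1, I1, I2 all integral)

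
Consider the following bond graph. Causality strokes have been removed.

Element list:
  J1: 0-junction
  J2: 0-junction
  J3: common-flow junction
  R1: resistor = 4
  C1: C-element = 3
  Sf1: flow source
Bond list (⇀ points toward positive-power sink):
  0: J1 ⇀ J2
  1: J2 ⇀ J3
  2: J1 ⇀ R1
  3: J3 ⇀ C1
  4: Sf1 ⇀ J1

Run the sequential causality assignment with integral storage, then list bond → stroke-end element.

#4 →Sf1  (source Sf1 imposes f)
#3 →J3  (C1: C, integral causality)
#1 →J2  (J3: last free bond brings flow in)
#0 →J1  (0-jn J2 has e-setter on 1)
#2 →R1  (J1 effort already set via bond 0)

#0 stroke at J1
#1 stroke at J2
#2 stroke at R1
#3 stroke at J3
#4 stroke at Sf1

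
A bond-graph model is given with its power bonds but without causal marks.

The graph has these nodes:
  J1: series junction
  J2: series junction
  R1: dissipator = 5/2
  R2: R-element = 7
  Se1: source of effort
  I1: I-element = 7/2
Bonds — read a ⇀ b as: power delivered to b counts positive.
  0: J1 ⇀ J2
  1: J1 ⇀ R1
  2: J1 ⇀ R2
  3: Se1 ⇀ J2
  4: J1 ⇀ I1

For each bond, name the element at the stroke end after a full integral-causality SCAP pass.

#0 →J1
#1 →J1
#2 →J1
#3 →J2
#4 →I1

bond 3 stroke at J2  (Se1: effort source, stroke at far end)
bond 0 stroke at J1  (only one flow-in slot at J2)
bond 4 stroke at I1  (prefer integral on I1)
bond 1 stroke at J1  (J1 flow already set via bond 4)
bond 2 stroke at J1  (J1 flow already set via bond 4)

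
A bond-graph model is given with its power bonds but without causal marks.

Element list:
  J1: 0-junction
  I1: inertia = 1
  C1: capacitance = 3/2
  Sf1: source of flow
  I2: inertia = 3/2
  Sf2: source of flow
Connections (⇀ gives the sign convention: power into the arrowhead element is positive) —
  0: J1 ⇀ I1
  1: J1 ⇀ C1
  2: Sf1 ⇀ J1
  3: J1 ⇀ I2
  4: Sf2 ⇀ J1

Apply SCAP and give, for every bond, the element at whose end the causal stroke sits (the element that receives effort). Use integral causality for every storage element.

b0 stroke at I1
b1 stroke at J1
b2 stroke at Sf1
b3 stroke at I2
b4 stroke at Sf2

β2 →Sf1  (source Sf1 imposes f)
β4 →Sf2  (Sf2 fixes flow; stroke at Sf2)
β0 →I1  (I1 outputs flow p/I1)
β1 →J1  (C1: C, integral causality)
β3 →I2  (J1 effort already set via bond 1)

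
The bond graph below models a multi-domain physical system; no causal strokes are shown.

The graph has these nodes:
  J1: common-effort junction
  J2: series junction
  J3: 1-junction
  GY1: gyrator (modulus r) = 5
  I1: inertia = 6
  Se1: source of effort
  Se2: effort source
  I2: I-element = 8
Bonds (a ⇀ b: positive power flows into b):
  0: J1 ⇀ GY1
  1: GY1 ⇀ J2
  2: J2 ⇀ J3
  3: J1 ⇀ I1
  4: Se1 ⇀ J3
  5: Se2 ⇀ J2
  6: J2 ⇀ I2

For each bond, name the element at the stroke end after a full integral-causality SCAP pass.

b0 stroke at J1
b1 stroke at J2
b2 stroke at J2
b3 stroke at I1
b4 stroke at J3
b5 stroke at J2
b6 stroke at I2

bond 4 |J3  (Se1 (Se) sets effort on bond)
bond 5 |J2  (Se2: effort source, stroke at far end)
bond 2 |J2  (J3 needs exactly one f-in)
bond 3 |I1  (I1 integral (f out))
bond 0 |J1  (J1: last free bond brings effort in)
bond 1 |J2  (GY1: gyrator matches bond 0)
bond 6 |I2  (J2 needs exactly one f-in)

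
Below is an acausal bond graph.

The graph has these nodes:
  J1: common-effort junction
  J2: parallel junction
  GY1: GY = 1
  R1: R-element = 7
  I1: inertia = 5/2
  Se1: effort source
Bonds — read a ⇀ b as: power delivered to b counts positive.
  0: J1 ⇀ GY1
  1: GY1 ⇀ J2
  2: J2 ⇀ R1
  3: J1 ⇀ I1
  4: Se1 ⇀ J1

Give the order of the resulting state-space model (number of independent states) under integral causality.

bond 4 stroke→J1  (Se1 fixes effort; stroke away)
bond 0 stroke→GY1  (J1: bond 4 brought effort, rest push out)
bond 3 stroke→I1  (0-jn J1 has e-setter on 4)
bond 1 stroke→GY1  (through GY1, causality inverts; strokes same side of GY1)
bond 2 stroke→J2  (J2 needs exactly one e-in)

1  (I1 all integral)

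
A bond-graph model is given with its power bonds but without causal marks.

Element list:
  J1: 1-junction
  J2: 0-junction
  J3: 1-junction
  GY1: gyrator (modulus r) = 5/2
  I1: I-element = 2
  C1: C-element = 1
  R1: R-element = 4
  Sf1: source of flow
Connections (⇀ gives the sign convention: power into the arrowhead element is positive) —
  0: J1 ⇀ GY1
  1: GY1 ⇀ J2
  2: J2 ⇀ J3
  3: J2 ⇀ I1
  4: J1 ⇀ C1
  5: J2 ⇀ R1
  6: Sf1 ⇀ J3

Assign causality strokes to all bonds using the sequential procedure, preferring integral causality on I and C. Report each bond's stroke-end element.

bond 6 stroke at Sf1  (Sf1: flow source, stroke at near end)
bond 2 stroke at J3  (common-f at J3 fixed by 6)
bond 3 stroke at I1  (I1 integral (f out))
bond 4 stroke at J1  (prefer integral on C1)
bond 0 stroke at GY1  (only one flow-in slot at J1)
bond 1 stroke at GY1  (GY1 both-in/both-out from 0)
bond 5 stroke at J2  (J2 needs exactly one e-in)

#0 stroke at GY1
#1 stroke at GY1
#2 stroke at J3
#3 stroke at I1
#4 stroke at J1
#5 stroke at J2
#6 stroke at Sf1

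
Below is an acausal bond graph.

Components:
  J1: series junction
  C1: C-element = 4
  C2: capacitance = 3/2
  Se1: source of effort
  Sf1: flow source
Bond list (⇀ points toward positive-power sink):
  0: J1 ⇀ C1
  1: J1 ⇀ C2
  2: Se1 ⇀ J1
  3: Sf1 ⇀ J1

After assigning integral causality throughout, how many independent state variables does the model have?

2  (C1, C2 all integral)

β2 stroke at J1  (Se1 (Se) sets effort on bond)
β3 stroke at Sf1  (Sf1 fixes flow; stroke at Sf1)
β0 stroke at J1  (common-f at J1 fixed by 3)
β1 stroke at J1  (J1: bond 3 brought flow, rest push out)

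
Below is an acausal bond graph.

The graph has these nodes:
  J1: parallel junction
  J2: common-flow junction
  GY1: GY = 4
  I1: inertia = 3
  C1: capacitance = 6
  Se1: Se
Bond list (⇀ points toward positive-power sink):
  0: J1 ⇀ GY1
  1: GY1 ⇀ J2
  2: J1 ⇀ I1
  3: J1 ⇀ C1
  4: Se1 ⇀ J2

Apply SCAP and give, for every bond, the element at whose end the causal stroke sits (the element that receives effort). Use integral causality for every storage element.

bond 4 →J2  (source Se1 imposes e)
bond 1 →GY1  (J2: last free bond brings flow in)
bond 0 →GY1  (GY1 both-in/both-out from 1)
bond 2 →I1  (I1 outputs flow p/I1)
bond 3 →J1  (J1: last free bond brings effort in)

β0 stroke at GY1
β1 stroke at GY1
β2 stroke at I1
β3 stroke at J1
β4 stroke at J2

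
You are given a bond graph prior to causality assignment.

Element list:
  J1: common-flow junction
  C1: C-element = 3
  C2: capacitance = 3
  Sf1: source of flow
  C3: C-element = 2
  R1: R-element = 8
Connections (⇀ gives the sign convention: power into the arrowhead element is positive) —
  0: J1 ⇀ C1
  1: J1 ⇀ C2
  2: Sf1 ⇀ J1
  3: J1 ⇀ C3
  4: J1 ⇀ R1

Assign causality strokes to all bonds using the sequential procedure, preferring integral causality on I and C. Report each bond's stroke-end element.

bond 0 stroke→J1
bond 1 stroke→J1
bond 2 stroke→Sf1
bond 3 stroke→J1
bond 4 stroke→J1

β2 |Sf1  (Sf1: flow source, stroke at near end)
β0 |J1  (1-jn J1 has f-setter on 2)
β1 |J1  (J1: bond 2 brought flow, rest push out)
β3 |J1  (1-jn J1 has f-setter on 2)
β4 |J1  (1-jn J1 has f-setter on 2)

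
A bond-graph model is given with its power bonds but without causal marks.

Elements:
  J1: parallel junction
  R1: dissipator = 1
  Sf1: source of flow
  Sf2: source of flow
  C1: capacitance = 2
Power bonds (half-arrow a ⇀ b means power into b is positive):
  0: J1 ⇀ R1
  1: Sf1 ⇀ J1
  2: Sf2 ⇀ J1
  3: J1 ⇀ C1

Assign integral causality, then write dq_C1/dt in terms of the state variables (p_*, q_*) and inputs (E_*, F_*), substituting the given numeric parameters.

dq_C1/dt = F_Sf1 + F_Sf2 - q_C1/2

bond 1 stroke at Sf1  (source Sf1 imposes f)
bond 2 stroke at Sf2  (Sf2: flow source, stroke at near end)
bond 3 stroke at J1  (C1 integral (e out))
bond 0 stroke at R1  (0-jn J1 has e-setter on 3)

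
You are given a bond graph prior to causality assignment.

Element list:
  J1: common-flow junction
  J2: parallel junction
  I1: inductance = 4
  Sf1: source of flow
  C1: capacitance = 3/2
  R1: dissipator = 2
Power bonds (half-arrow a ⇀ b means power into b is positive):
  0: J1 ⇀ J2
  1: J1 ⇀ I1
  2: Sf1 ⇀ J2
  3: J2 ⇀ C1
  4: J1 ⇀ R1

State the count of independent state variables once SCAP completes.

2  (C1, I1 all integral)

β2 →Sf1  (Sf1: flow source, stroke at near end)
β1 →I1  (I1 outputs flow p/I1)
β0 →J1  (J1: bond 1 brought flow, rest push out)
β4 →J1  (1-jn J1 has f-setter on 1)
β3 →J2  (only one effort-in slot at J2)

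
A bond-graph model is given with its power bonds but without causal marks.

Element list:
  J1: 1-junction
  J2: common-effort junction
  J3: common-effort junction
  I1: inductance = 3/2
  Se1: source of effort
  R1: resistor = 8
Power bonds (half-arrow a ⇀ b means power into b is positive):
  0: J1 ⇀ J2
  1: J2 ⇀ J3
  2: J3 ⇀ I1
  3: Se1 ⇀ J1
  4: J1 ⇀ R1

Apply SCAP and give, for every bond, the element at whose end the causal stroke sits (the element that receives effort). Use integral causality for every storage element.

#3 stroke at J1  (Se1 (Se) sets effort on bond)
#2 stroke at I1  (prefer integral on I1)
#1 stroke at J3  (closing 0-jn rule on J3)
#0 stroke at J2  (closing 0-jn rule on J2)
#4 stroke at J1  (J1: bond 0 brought flow, rest push out)

b0 stroke→J2
b1 stroke→J3
b2 stroke→I1
b3 stroke→J1
b4 stroke→J1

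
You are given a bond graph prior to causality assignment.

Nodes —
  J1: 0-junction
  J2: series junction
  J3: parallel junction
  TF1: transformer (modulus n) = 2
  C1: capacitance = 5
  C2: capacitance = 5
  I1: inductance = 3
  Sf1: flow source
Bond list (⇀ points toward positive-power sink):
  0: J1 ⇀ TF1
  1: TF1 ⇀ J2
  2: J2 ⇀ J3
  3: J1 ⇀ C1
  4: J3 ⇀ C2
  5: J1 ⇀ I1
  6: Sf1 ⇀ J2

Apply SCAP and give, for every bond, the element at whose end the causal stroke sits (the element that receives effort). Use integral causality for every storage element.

#0 stroke at TF1
#1 stroke at J2
#2 stroke at J2
#3 stroke at J1
#4 stroke at J3
#5 stroke at I1
#6 stroke at Sf1

b6 →Sf1  (Sf1 (Sf) sets flow on bond)
b1 →J2  (J2: bond 6 brought flow, rest push out)
b2 →J2  (1-jn J2 has f-setter on 6)
b4 →J3  (closing 0-jn rule on J3)
b0 →TF1  (TF1 one-in-one-out from 1)
b3 →J1  (prefer integral on C1)
b5 →I1  (J1 effort already set via bond 3)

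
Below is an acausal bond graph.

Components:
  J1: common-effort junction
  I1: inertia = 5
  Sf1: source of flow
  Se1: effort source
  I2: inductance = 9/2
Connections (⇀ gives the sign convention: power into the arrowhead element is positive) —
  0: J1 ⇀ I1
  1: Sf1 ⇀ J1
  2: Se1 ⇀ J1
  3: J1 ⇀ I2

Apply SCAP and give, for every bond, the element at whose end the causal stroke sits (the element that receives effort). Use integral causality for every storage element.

β1 stroke→Sf1  (Sf1: flow source, stroke at near end)
β2 stroke→J1  (source Se1 imposes e)
β0 stroke→I1  (0-jn J1 has e-setter on 2)
β3 stroke→I2  (J1 effort already set via bond 2)

β0 stroke at I1
β1 stroke at Sf1
β2 stroke at J1
β3 stroke at I2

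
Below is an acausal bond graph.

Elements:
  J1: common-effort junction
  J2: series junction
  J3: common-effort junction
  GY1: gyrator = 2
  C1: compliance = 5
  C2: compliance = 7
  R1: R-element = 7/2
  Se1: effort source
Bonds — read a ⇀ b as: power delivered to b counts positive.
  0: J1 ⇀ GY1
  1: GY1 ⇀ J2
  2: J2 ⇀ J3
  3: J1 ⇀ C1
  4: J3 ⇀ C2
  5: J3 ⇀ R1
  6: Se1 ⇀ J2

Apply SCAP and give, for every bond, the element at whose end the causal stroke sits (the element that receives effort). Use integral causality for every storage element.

#6 →J2  (Se1 fixes effort; stroke away)
#3 →J1  (C1 integral (e out))
#0 →GY1  (common-e at J1 fixed by 3)
#1 →GY1  (GY1 both-in/both-out from 0)
#2 →J2  (J2: bond 1 brought flow, rest push out)
#4 →J3  (prefer integral on C2)
#5 →R1  (0-jn J3 has e-setter on 4)

bond 0 stroke→GY1
bond 1 stroke→GY1
bond 2 stroke→J2
bond 3 stroke→J1
bond 4 stroke→J3
bond 5 stroke→R1
bond 6 stroke→J2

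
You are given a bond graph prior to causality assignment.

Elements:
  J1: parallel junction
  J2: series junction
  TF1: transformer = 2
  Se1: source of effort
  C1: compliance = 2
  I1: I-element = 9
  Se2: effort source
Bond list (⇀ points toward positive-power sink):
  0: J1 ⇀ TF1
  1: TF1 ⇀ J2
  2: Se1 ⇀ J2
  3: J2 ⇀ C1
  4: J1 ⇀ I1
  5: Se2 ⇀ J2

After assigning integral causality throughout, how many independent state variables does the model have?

2  (C1, I1 all integral)

bond 2 stroke→J2  (Se1: effort source, stroke at far end)
bond 5 stroke→J2  (Se2: effort source, stroke at far end)
bond 3 stroke→J2  (prefer integral on C1)
bond 1 stroke→TF1  (J2 needs exactly one f-in)
bond 0 stroke→J1  (TF1 one-in-one-out from 1)
bond 4 stroke→I1  (common-e at J1 fixed by 0)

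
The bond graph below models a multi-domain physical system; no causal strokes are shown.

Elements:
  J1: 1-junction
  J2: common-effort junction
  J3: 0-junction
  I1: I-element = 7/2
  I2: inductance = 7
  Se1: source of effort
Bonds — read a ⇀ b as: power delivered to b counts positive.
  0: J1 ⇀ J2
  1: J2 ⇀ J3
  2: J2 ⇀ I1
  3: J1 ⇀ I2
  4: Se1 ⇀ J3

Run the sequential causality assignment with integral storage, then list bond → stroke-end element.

#0 stroke at J1
#1 stroke at J2
#2 stroke at I1
#3 stroke at I2
#4 stroke at J3

b4 |J3  (Se1 fixes effort; stroke away)
b1 |J2  (J3: bond 4 brought effort, rest push out)
b0 |J1  (J2 effort already set via bond 1)
b2 |I1  (J2: bond 1 brought effort, rest push out)
b3 |I2  (closing 1-jn rule on J1)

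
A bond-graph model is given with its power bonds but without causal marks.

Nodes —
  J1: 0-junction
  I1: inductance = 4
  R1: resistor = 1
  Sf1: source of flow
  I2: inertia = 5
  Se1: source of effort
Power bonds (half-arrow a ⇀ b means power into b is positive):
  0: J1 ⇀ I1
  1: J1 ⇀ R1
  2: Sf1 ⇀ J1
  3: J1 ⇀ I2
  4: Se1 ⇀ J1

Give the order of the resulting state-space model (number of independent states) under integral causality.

2  (I1, I2 all integral)

#2 stroke→Sf1  (Sf1 (Sf) sets flow on bond)
#4 stroke→J1  (source Se1 imposes e)
#0 stroke→I1  (0-jn J1 has e-setter on 4)
#1 stroke→R1  (common-e at J1 fixed by 4)
#3 stroke→I2  (0-jn J1 has e-setter on 4)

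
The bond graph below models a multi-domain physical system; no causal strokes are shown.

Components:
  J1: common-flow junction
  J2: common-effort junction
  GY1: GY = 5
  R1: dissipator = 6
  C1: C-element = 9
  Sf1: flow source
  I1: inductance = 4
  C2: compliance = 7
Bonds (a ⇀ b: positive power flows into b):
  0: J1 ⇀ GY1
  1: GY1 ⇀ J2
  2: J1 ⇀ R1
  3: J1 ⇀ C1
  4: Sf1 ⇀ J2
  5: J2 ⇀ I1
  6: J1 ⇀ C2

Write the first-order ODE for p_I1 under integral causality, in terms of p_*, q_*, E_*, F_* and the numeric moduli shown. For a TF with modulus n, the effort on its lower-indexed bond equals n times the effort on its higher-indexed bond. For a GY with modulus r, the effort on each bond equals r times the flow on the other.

bond 4 |Sf1  (Sf1 (Sf) sets flow on bond)
bond 3 |J1  (C1 integral (e out))
bond 5 |I1  (I1 integral (f out))
bond 1 |J2  (only one effort-in slot at J2)
bond 0 |J1  (through GY1, causality inverts; strokes same side of GY1)
bond 6 |J1  (C2 outputs effort q/C2)
bond 2 |R1  (J1 needs exactly one f-in)

dp_I1/dt = 25*F_Sf1/6 - 25*p_I1/24 - 5*q_C1/54 - 5*q_C2/42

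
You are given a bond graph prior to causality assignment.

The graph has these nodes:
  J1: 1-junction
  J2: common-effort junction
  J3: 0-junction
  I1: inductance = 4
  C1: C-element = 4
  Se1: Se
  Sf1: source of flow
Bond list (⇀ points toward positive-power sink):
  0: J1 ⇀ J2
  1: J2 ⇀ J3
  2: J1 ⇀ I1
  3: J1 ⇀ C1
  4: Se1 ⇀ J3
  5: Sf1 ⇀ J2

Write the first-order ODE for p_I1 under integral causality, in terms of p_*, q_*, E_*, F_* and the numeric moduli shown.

dp_I1/dt = -E_Se1 - q_C1/4

#4 →J3  (source Se1 imposes e)
#5 →Sf1  (source Sf1 imposes f)
#1 →J2  (J3 effort already set via bond 4)
#0 →J1  (0-jn J2 has e-setter on 1)
#2 →I1  (I1 outputs flow p/I1)
#3 →J1  (1-jn J1 has f-setter on 2)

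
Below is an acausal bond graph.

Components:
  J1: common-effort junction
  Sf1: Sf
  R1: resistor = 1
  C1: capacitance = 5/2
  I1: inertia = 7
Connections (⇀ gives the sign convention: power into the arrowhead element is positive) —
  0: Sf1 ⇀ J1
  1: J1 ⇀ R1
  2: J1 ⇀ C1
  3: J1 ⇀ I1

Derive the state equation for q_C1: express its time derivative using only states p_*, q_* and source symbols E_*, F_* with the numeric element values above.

dq_C1/dt = F_Sf1 - p_I1/7 - 2*q_C1/5

#0 stroke→Sf1  (Sf1 fixes flow; stroke at Sf1)
#2 stroke→J1  (C1: C, integral causality)
#1 stroke→R1  (J1: bond 2 brought effort, rest push out)
#3 stroke→I1  (J1 effort already set via bond 2)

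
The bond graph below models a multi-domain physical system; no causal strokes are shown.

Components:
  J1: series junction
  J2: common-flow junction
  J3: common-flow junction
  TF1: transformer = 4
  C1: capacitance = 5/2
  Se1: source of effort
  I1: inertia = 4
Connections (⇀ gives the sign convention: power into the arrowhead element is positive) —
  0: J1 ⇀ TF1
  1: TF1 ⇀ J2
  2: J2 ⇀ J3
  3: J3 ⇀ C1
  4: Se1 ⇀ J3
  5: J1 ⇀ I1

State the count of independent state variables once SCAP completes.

b4 |J3  (source Se1 imposes e)
b3 |J3  (C1 outputs effort q/C1)
b2 |J2  (J3 needs exactly one f-in)
b1 |TF1  (J2: last free bond brings flow in)
b0 |J1  (TF TF1: opposite of bond 1)
b5 |I1  (only one flow-in slot at J1)

2  (C1, I1 all integral)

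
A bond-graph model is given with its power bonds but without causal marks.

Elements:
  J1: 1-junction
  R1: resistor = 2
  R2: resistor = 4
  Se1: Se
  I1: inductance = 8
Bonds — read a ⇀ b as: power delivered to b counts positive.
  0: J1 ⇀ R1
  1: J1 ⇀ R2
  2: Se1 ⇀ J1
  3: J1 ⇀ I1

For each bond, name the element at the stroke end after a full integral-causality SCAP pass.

bond 2 →J1  (Se1 fixes effort; stroke away)
bond 3 →I1  (I1 integral (f out))
bond 0 →J1  (J1 flow already set via bond 3)
bond 1 →J1  (common-f at J1 fixed by 3)

β0 →J1
β1 →J1
β2 →J1
β3 →I1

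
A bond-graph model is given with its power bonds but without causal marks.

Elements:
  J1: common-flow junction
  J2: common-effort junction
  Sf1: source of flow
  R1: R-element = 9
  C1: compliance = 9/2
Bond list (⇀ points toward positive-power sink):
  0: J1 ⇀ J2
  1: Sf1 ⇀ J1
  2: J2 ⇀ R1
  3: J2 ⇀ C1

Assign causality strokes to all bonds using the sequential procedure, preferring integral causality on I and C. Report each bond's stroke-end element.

bond 1 stroke at Sf1  (source Sf1 imposes f)
bond 0 stroke at J1  (common-f at J1 fixed by 1)
bond 3 stroke at J2  (prefer integral on C1)
bond 2 stroke at R1  (J2 effort already set via bond 3)

#0 →J1
#1 →Sf1
#2 →R1
#3 →J2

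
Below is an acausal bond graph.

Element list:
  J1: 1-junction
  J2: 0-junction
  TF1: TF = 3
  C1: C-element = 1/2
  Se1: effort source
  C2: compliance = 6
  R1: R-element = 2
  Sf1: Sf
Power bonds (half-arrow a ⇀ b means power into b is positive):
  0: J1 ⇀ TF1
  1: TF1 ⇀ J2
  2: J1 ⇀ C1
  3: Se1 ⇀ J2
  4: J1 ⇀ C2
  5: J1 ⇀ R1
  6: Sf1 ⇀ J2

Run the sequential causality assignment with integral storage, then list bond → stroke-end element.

bond 0 →J1
bond 1 →TF1
bond 2 →J1
bond 3 →J2
bond 4 →J1
bond 5 →R1
bond 6 →Sf1

bond 3 stroke→J2  (source Se1 imposes e)
bond 6 stroke→Sf1  (Sf1 (Sf) sets flow on bond)
bond 1 stroke→TF1  (J2 effort already set via bond 3)
bond 0 stroke→J1  (TF1 one-in-one-out from 1)
bond 2 stroke→J1  (prefer integral on C1)
bond 4 stroke→J1  (C2: C, integral causality)
bond 5 stroke→R1  (J1 needs exactly one f-in)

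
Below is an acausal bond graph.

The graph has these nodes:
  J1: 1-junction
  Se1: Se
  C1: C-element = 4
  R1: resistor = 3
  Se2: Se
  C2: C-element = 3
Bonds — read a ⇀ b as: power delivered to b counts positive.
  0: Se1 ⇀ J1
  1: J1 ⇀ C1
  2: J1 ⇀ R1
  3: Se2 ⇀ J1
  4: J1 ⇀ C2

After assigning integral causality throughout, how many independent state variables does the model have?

β0 |J1  (Se1 fixes effort; stroke away)
β3 |J1  (source Se2 imposes e)
β1 |J1  (C1: C, integral causality)
β4 |J1  (C2 integral (e out))
β2 |R1  (J1 needs exactly one f-in)

2  (C1, C2 all integral)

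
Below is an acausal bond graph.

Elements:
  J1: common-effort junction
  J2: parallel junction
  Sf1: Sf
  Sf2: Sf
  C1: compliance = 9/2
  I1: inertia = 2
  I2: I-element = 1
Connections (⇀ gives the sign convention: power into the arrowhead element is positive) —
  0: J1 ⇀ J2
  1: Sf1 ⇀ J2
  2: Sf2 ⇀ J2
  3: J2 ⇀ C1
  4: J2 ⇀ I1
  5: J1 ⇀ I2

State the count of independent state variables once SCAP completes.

bond 1 stroke at Sf1  (source Sf1 imposes f)
bond 2 stroke at Sf2  (Sf2: flow source, stroke at near end)
bond 3 stroke at J2  (prefer integral on C1)
bond 0 stroke at J1  (J2: bond 3 brought effort, rest push out)
bond 4 stroke at I1  (0-jn J2 has e-setter on 3)
bond 5 stroke at I2  (J1 effort already set via bond 0)

3  (C1, I1, I2 all integral)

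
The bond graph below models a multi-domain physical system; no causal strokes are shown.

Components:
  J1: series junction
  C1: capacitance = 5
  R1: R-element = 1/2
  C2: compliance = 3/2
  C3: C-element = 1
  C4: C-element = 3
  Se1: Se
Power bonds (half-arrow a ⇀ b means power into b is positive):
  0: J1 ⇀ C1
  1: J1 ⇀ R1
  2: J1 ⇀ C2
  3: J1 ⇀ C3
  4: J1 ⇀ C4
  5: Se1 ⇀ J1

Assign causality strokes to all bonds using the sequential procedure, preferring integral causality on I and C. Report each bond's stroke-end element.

β0 stroke→J1
β1 stroke→R1
β2 stroke→J1
β3 stroke→J1
β4 stroke→J1
β5 stroke→J1

β5 stroke→J1  (Se1 fixes effort; stroke away)
β0 stroke→J1  (prefer integral on C1)
β2 stroke→J1  (C2 integral (e out))
β3 stroke→J1  (C3 integral (e out))
β4 stroke→J1  (C4 integral (e out))
β1 stroke→R1  (only one flow-in slot at J1)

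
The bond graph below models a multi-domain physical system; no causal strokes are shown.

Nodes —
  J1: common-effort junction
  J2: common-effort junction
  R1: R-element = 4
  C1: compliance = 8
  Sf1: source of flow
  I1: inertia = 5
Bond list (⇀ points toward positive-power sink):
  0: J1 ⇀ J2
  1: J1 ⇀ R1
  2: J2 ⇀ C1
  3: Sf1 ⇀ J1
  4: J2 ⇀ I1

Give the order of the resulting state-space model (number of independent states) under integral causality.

2  (C1, I1 all integral)

#3 →Sf1  (Sf1 (Sf) sets flow on bond)
#2 →J2  (C1 integral (e out))
#0 →J1  (J2 effort already set via bond 2)
#4 →I1  (J2: bond 2 brought effort, rest push out)
#1 →R1  (J1: bond 0 brought effort, rest push out)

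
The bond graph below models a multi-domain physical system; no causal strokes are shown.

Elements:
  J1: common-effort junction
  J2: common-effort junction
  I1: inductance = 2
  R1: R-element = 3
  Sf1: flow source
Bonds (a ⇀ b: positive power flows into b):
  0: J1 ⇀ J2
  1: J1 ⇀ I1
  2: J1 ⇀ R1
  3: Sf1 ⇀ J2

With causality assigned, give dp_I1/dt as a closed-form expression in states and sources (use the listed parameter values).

dp_I1/dt = 3*F_Sf1 - 3*p_I1/2

#3 stroke at Sf1  (source Sf1 imposes f)
#0 stroke at J2  (closing 0-jn rule on J2)
#1 stroke at I1  (I1 integral (f out))
#2 stroke at J1  (only one effort-in slot at J1)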